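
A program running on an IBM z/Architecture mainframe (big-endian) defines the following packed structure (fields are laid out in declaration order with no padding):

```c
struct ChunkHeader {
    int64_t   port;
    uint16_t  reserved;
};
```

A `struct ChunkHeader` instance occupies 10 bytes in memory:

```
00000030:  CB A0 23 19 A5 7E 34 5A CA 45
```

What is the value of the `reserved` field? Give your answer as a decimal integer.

`reserved` follows `port` (8 bytes), so it starts at byte offset 8 and occupies 2 bytes.
Bytes at offsets 8..9: CA 45.
In big-endian order the high byte comes first in memory.
The bytes are already most-significant first: 0xCA45.
0xCA45 = 51781.

51781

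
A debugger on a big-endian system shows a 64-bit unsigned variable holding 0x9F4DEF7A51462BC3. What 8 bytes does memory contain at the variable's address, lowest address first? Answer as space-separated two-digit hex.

Split into bytes (most-significant first): 9F 4D EF 7A 51 46 2B C3.
In big-endian order the high byte comes first in memory.
So the memory order matches the most-significant-first order: 9F 4D EF 7A 51 46 2B C3.

9F 4D EF 7A 51 46 2B C3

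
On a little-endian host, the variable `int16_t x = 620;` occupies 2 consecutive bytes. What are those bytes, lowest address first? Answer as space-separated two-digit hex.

620 in hexadecimal, padded to 16 bits, is 0x026C.
Split into bytes (most-significant first): 02 6C.
Little-endian stores the least-significant byte at the lowest address.
So at ascending addresses the bytes are 6C 02.

6C 02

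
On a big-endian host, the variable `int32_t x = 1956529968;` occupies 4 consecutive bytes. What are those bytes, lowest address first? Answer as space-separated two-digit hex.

74 9E 47 30

1956529968 in hexadecimal, padded to 32 bits, is 0x749E4730.
Split into bytes (most-significant first): 74 9E 47 30.
In big-endian order the high byte comes first in memory.
So the memory order matches the most-significant-first order: 74 9E 47 30.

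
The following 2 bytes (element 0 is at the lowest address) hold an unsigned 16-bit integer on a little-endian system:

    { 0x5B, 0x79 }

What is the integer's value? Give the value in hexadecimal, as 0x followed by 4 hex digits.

Little-endian: lowest address holds the least-significant byte.
Reassemble most-significant byte first: 79 5B → 0x795B.

0x795B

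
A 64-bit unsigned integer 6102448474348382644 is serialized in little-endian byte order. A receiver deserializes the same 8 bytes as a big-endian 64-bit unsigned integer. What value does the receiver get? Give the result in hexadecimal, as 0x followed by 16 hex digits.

6102448474348382644 in 64-bit hexadecimal is 0x54B0408E25A8E9B4.
Stored little-endian, the bytes at ascending addresses are B4 E9 A8 25 8E 40 B0 54.
Read back as big-endian, the last byte is least significant, giving 0xB4E9A8258E40B054.

0xB4E9A8258E40B054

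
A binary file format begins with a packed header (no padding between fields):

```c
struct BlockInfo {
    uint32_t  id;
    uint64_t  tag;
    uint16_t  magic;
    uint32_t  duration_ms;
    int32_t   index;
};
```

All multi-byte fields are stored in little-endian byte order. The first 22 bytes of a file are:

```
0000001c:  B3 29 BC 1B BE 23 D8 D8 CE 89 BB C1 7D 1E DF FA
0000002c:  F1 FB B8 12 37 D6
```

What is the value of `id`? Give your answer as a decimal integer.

465316275

`id` is the first field, at byte offset 0, occupying 4 bytes.
Bytes at offsets 0..3: B3 29 BC 1B.
Little-endian stores the least-significant byte at the lowest address.
Reassemble most-significant byte first: 1B BC 29 B3 → 0x1BBC29B3.
0x1BBC29B3 = 465316275.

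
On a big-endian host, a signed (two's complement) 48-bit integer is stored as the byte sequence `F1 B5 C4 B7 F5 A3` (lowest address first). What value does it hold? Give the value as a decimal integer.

-15711984945757

Big-endian: lowest address holds the most-significant byte.
The bytes are already most-significant first: 0xF1B5C4B7F5A3.
Top bit is set, so as a signed 48-bit value this is 0xF1B5C4B7F5A3 − 2^48 = -15711984945757.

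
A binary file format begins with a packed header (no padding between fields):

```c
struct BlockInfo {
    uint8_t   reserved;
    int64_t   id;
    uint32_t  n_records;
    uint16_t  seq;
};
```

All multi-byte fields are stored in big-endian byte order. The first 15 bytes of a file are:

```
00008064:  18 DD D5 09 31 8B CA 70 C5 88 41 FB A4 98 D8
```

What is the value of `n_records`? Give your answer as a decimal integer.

`n_records` follows `reserved` (1 B), `id` (8 B), so it starts at offset 1 + 8 = 9 and occupies 4 bytes.
Bytes at offsets 9..12: 88 41 FB A4.
Big-endian stores the most-significant byte at the lowest address.
The bytes are already most-significant first: 0x8841FBA4.
0x8841FBA4 = 2286025636.

2286025636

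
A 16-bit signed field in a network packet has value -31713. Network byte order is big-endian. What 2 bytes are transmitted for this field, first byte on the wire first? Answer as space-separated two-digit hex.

84 1F

Two's complement of -31713 in 16 bits: 31713 = 0x7BE1; invert → 0x841E; add 1 → 0x841F.
Split into bytes (most-significant first): 84 1F.
In big-endian order the high byte comes first in memory.
So the memory order matches the most-significant-first order: 84 1F.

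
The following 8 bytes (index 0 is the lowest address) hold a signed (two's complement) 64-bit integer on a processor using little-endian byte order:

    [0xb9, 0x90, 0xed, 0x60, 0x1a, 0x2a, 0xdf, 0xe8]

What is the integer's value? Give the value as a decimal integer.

In little-endian order the low byte comes first in memory.
Reassemble most-significant byte first: E8 DF 2A 1A 60 ED 90 B9 → 0xE8DF2A1A60ED90B9.
Top bit is set, so as a signed 64-bit value this is 0xE8DF2A1A60ED90B9 − 2^64 = -1666567044320096071.

-1666567044320096071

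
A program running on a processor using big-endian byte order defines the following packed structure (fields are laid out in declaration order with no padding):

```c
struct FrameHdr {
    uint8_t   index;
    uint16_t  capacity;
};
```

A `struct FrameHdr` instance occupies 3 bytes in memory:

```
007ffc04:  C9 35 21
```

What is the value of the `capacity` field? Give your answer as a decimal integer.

`capacity` follows `index` (1 byte), so it starts at byte offset 1 and occupies 2 bytes.
Bytes at offsets 1..2: 35 21.
Big-endian: lowest address holds the most-significant byte.
The bytes are already most-significant first: 0x3521.
0x3521 = 13601.

13601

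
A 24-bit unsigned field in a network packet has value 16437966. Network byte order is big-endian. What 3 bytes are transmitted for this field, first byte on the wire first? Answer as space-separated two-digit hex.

16437966 in hexadecimal, padded to 24 bits, is 0xFAD2CE.
Split into bytes (most-significant first): FA D2 CE.
Big-endian: lowest address holds the most-significant byte.
So the memory order matches the most-significant-first order: FA D2 CE.

FA D2 CE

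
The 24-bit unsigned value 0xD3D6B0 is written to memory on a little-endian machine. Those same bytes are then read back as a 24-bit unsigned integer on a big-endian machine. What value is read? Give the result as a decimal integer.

11589331

Stored little-endian, the bytes at ascending addresses are B0 D6 D3.
Read back as big-endian, the last byte is least significant, giving 0xB0D6D3.
0xB0D6D3 = 11589331.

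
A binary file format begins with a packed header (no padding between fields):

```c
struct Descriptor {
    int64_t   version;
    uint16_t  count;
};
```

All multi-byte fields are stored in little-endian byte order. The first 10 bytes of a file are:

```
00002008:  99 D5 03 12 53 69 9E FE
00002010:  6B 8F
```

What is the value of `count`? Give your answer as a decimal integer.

`count` follows `version` (8 bytes), so it starts at byte offset 8 and occupies 2 bytes.
Bytes at offsets 8..9: 6B 8F.
In little-endian order the low byte comes first in memory.
Reassemble most-significant byte first: 8F 6B → 0x8F6B.
0x8F6B = 36715.

36715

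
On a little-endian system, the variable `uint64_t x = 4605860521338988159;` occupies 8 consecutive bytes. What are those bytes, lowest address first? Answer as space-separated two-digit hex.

7F E6 67 C3 BD 4D EB 3F

4605860521338988159 in hexadecimal, padded to 64 bits, is 0x3FEB4DBDC367E67F.
Split into bytes (most-significant first): 3F EB 4D BD C3 67 E6 7F.
Little-endian: lowest address holds the least-significant byte.
So at ascending addresses the bytes are 7F E6 67 C3 BD 4D EB 3F.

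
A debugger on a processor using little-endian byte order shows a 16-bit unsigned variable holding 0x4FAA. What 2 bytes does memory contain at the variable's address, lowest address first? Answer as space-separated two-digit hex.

AA 4F

Split into bytes (most-significant first): 4F AA.
Little-endian: lowest address holds the least-significant byte.
So at ascending addresses the bytes are AA 4F.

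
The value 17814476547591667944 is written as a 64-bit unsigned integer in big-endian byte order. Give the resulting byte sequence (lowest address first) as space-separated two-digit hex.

17814476547591667944 in hexadecimal, padded to 64 bits, is 0xF739BC08EEBA80E8.
Split into bytes (most-significant first): F7 39 BC 08 EE BA 80 E8.
Big-endian: lowest address holds the most-significant byte.
So the memory order matches the most-significant-first order: F7 39 BC 08 EE BA 80 E8.

F7 39 BC 08 EE BA 80 E8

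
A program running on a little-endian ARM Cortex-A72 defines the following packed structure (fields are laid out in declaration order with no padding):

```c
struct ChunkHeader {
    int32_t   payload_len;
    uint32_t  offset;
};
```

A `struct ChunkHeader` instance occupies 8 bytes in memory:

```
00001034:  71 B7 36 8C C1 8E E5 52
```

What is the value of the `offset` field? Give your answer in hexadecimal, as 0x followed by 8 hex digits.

0x52E58EC1

`offset` follows `payload_len` (4 bytes), so it starts at byte offset 4 and occupies 4 bytes.
Bytes at offsets 4..7: C1 8E E5 52.
Little-endian: lowest address holds the least-significant byte.
Reassemble most-significant byte first: 52 E5 8E C1 → 0x52E58EC1.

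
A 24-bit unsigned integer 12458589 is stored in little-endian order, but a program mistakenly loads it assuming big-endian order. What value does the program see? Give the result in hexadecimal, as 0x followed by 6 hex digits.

12458589 in 24-bit hexadecimal is 0xBE1A5D.
Stored little-endian, the bytes at ascending addresses are 5D 1A BE.
Read back as big-endian, the last byte is least significant, giving 0x5D1ABE.

0x5D1ABE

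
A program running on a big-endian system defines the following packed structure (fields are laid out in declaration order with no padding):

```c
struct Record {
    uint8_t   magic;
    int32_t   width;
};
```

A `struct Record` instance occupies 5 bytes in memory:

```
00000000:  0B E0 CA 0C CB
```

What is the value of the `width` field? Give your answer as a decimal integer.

`width` follows `magic` (1 byte), so it starts at byte offset 1 and occupies 4 bytes.
Bytes at offsets 1..4: E0 CA 0C CB.
Big-endian: lowest address holds the most-significant byte.
The bytes are already most-significant first: 0xE0CA0CCB.
Top bit is set, so as a signed 32-bit value this is 0xE0CA0CCB − 2^32 = -523629365.

-523629365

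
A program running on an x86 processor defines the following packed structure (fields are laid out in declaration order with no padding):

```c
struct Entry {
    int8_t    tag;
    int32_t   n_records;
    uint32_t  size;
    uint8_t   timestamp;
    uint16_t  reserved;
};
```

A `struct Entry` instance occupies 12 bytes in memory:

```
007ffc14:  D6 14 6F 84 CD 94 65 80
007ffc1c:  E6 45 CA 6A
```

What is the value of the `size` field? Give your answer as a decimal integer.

`size` follows `tag` (1 B), `n_records` (4 B), so it starts at offset 1 + 4 = 5 and occupies 4 bytes.
Bytes at offsets 5..8: 94 65 80 E6.
Little-endian stores the least-significant byte at the lowest address.
Reassemble most-significant byte first: E6 80 65 94 → 0xE6806594.
0xE6806594 = 3867174292.

3867174292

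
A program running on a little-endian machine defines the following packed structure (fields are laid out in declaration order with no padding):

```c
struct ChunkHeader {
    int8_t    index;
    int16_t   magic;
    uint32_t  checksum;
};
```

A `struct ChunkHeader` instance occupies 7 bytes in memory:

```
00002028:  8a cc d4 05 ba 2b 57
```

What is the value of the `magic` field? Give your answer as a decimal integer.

`magic` follows `index` (1 byte), so it starts at byte offset 1 and occupies 2 bytes.
Bytes at offsets 1..2: CC D4.
Little-endian: lowest address holds the least-significant byte.
Reassemble most-significant byte first: D4 CC → 0xD4CC.
Top bit is set, so as a signed 16-bit value this is 0xD4CC − 2^16 = -11060.

-11060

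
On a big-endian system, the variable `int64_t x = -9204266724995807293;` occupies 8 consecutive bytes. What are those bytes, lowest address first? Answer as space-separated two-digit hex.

80 43 E0 2E 0E AD 47 C3

Two's complement of -9204266724995807293 in 64 bits: 9204266724995807293 = 0x7FBC1FD1F152B83D; invert → 0x8043E02E0EAD47C2; add 1 → 0x8043E02E0EAD47C3.
Split into bytes (most-significant first): 80 43 E0 2E 0E AD 47 C3.
In big-endian order the high byte comes first in memory.
So the memory order matches the most-significant-first order: 80 43 E0 2E 0E AD 47 C3.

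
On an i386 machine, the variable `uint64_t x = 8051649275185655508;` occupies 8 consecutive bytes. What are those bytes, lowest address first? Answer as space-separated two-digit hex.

D4 EE 78 37 5B 34 BD 6F

8051649275185655508 in hexadecimal, padded to 64 bits, is 0x6FBD345B3778EED4.
Split into bytes (most-significant first): 6F BD 34 5B 37 78 EE D4.
Little-endian: lowest address holds the least-significant byte.
So at ascending addresses the bytes are D4 EE 78 37 5B 34 BD 6F.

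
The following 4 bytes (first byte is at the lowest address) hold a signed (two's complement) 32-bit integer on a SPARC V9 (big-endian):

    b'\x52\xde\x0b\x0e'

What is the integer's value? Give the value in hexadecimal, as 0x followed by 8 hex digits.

0x52DE0B0E

Big-endian stores the most-significant byte at the lowest address.
The bytes are already most-significant first: 0x52DE0B0E.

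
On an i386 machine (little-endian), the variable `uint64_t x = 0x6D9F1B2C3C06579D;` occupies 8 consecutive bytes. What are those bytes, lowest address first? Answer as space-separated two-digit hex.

9D 57 06 3C 2C 1B 9F 6D

Split into bytes (most-significant first): 6D 9F 1B 2C 3C 06 57 9D.
In little-endian order the low byte comes first in memory.
So at ascending addresses the bytes are 9D 57 06 3C 2C 1B 9F 6D.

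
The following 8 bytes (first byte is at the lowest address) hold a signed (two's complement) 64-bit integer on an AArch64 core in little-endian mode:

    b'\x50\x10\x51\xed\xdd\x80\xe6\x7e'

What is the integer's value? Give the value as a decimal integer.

Little-endian stores the least-significant byte at the lowest address.
Reassemble most-significant byte first: 7E E6 80 DD ED 51 10 50 → 0x7EE680DDED511050.
0x7EE680DDED511050 = 9144137784080011344.

9144137784080011344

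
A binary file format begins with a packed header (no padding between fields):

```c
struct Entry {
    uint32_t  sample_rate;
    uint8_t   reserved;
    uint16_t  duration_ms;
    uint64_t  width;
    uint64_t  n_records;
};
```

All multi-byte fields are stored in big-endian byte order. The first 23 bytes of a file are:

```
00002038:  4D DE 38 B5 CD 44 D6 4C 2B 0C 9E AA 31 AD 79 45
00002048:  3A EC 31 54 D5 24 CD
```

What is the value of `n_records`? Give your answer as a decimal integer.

4988559233887053005

`n_records` follows `sample_rate` (4 B), `reserved` (1 B), `duration_ms` (2 B), `width` (8 B), so it starts at offset 4 + 1 + 2 + 8 = 15 and occupies 8 bytes.
Bytes at offsets 15..22: 45 3A EC 31 54 D5 24 CD.
Big-endian: lowest address holds the most-significant byte.
The bytes are already most-significant first: 0x453AEC3154D524CD.
0x453AEC3154D524CD = 4988559233887053005.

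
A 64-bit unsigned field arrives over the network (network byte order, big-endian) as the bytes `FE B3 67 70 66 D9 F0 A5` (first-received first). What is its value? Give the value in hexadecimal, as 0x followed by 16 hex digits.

0xFEB3677066D9F0A5

In big-endian order the high byte comes first in memory.
The bytes are already most-significant first: 0xFEB3677066D9F0A5.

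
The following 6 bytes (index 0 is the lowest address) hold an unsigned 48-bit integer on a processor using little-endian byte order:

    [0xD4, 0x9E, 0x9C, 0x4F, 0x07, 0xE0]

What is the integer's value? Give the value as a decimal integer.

246322005057236

Little-endian stores the least-significant byte at the lowest address.
Reassemble most-significant byte first: E0 07 4F 9C 9E D4 → 0xE0074F9C9ED4.
0xE0074F9C9ED4 = 246322005057236.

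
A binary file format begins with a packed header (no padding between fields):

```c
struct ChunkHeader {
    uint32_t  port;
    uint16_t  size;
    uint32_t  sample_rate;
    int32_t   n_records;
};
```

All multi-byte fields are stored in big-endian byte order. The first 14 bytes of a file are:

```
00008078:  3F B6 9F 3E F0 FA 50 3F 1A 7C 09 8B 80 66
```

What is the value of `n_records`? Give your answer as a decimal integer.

`n_records` follows `port` (4 B), `size` (2 B), `sample_rate` (4 B), so it starts at offset 4 + 2 + 4 = 10 and occupies 4 bytes.
Bytes at offsets 10..13: 09 8B 80 66.
Big-endian: lowest address holds the most-significant byte.
The bytes are already most-significant first: 0x098B8066.
0x098B8066 = 160137318.

160137318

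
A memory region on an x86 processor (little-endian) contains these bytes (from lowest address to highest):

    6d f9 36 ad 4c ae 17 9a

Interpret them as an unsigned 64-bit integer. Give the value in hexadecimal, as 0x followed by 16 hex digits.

0x9A17AE4CAD36F96D

In little-endian order the low byte comes first in memory.
Reassemble most-significant byte first: 9A 17 AE 4C AD 36 F9 6D → 0x9A17AE4CAD36F96D.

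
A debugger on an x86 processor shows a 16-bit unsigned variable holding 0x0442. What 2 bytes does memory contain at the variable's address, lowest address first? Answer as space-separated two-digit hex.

Split into bytes (most-significant first): 04 42.
Little-endian: lowest address holds the least-significant byte.
So at ascending addresses the bytes are 42 04.

42 04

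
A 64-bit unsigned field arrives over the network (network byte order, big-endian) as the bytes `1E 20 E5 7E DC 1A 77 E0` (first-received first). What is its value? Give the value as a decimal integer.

Big-endian: lowest address holds the most-significant byte.
The bytes are already most-significant first: 0x1E20E57EDC1A77E0.
0x1E20E57EDC1A77E0 = 2170987353413941216.

2170987353413941216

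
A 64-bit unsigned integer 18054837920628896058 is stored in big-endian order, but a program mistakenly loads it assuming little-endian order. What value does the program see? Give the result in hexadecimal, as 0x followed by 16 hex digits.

18054837920628896058 in 64-bit hexadecimal is 0xFA8FAB6E2056713A.
Stored big-endian, the bytes at ascending addresses are FA 8F AB 6E 20 56 71 3A.
Read back as little-endian, the first byte is least significant, giving 0x3A7156206EAB8FFA.

0x3A7156206EAB8FFA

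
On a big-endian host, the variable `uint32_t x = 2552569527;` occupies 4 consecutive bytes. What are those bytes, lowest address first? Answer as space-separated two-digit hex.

2552569527 in hexadecimal, padded to 32 bits, is 0x98251EB7.
Split into bytes (most-significant first): 98 25 1E B7.
Big-endian: lowest address holds the most-significant byte.
So the memory order matches the most-significant-first order: 98 25 1E B7.

98 25 1E B7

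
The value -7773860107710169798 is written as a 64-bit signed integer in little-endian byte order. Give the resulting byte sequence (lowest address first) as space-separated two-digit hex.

Two's complement of -7773860107710169798 in 64 bits: 7773860107710169798 = 0x6BE24C948DA502C6; invert → 0x941DB36B725AFD39; add 1 → 0x941DB36B725AFD3A.
Split into bytes (most-significant first): 94 1D B3 6B 72 5A FD 3A.
Little-endian: lowest address holds the least-significant byte.
So at ascending addresses the bytes are 3A FD 5A 72 6B B3 1D 94.

3A FD 5A 72 6B B3 1D 94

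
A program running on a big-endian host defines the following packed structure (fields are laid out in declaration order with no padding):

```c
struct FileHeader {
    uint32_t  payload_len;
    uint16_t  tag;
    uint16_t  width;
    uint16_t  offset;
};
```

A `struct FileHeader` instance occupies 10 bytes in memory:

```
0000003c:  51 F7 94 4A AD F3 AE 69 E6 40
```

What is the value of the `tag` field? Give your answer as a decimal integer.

44531

`tag` follows `payload_len` (4 bytes), so it starts at byte offset 4 and occupies 2 bytes.
Bytes at offsets 4..5: AD F3.
Big-endian: lowest address holds the most-significant byte.
The bytes are already most-significant first: 0xADF3.
0xADF3 = 44531.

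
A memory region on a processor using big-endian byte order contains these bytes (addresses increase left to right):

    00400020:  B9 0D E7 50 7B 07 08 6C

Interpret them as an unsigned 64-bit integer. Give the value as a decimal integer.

13334568404561365100

Big-endian stores the most-significant byte at the lowest address.
The bytes are already most-significant first: 0xB90DE7507B07086C.
0xB90DE7507B07086C = 13334568404561365100.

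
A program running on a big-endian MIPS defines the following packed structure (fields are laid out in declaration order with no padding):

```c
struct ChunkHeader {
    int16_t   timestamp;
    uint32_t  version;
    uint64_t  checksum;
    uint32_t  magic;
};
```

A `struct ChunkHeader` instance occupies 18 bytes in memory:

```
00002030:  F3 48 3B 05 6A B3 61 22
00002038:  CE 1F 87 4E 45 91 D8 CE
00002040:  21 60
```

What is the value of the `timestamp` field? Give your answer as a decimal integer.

`timestamp` is the first field, at byte offset 0, occupying 2 bytes.
Bytes at offsets 0..1: F3 48.
In big-endian order the high byte comes first in memory.
The bytes are already most-significant first: 0xF348.
Top bit is set, so as a signed 16-bit value this is 0xF348 − 2^16 = -3256.

-3256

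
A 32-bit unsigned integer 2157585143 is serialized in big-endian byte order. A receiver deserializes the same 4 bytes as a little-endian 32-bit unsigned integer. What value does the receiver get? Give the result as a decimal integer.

4146240128

2157585143 in 32-bit hexadecimal is 0x809A22F7.
Stored big-endian, the bytes at ascending addresses are 80 9A 22 F7.
Read back as little-endian, the first byte is least significant, giving 0xF7229A80.
0xF7229A80 = 4146240128.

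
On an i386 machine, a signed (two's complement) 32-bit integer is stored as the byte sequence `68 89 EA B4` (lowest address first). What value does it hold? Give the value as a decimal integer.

-1259697816

Little-endian stores the least-significant byte at the lowest address.
Reassemble most-significant byte first: B4 EA 89 68 → 0xB4EA8968.
Top bit is set, so as a signed 32-bit value this is 0xB4EA8968 − 2^32 = -1259697816.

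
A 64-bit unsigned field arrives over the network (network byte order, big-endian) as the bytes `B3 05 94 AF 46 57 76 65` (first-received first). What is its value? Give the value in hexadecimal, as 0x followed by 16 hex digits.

0xB30594AF46577665

Big-endian stores the most-significant byte at the lowest address.
The bytes are already most-significant first: 0xB30594AF46577665.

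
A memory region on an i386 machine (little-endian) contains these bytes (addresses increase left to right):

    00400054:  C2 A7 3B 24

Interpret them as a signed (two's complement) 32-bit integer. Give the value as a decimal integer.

607889346

Little-endian stores the least-significant byte at the lowest address.
Reassemble most-significant byte first: 24 3B A7 C2 → 0x243BA7C2.
0x243BA7C2 = 607889346.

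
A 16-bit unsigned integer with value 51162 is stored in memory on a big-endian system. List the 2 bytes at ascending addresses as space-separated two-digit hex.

C7 DA

51162 in hexadecimal, padded to 16 bits, is 0xC7DA.
Split into bytes (most-significant first): C7 DA.
In big-endian order the high byte comes first in memory.
So the memory order matches the most-significant-first order: C7 DA.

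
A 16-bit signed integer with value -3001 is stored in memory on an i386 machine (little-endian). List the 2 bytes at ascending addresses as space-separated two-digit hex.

Two's complement of -3001 in 16 bits: 3001 = 0x0BB9; invert → 0xF446; add 1 → 0xF447.
Split into bytes (most-significant first): F4 47.
In little-endian order the low byte comes first in memory.
So at ascending addresses the bytes are 47 F4.

47 F4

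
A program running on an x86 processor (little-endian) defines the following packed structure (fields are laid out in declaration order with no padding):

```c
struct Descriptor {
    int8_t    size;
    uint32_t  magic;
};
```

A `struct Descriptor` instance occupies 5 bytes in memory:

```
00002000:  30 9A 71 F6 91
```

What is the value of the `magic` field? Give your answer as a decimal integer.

`magic` follows `size` (1 byte), so it starts at byte offset 1 and occupies 4 bytes.
Bytes at offsets 1..4: 9A 71 F6 91.
In little-endian order the low byte comes first in memory.
Reassemble most-significant byte first: 91 F6 71 9A → 0x91F6719A.
0x91F6719A = 2448847258.

2448847258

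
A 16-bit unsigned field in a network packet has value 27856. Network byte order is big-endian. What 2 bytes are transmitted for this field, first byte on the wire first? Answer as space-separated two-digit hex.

6C D0

27856 in hexadecimal, padded to 16 bits, is 0x6CD0.
Split into bytes (most-significant first): 6C D0.
In big-endian order the high byte comes first in memory.
So the memory order matches the most-significant-first order: 6C D0.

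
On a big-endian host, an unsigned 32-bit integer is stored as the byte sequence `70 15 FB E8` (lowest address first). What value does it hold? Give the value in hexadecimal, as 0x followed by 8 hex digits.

In big-endian order the high byte comes first in memory.
The bytes are already most-significant first: 0x7015FBE8.

0x7015FBE8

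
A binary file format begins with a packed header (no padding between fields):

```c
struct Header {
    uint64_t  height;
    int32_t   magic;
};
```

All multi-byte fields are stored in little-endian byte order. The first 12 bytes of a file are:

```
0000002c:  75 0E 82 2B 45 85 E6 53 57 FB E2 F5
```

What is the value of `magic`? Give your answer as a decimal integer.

-169673897

`magic` follows `height` (8 bytes), so it starts at byte offset 8 and occupies 4 bytes.
Bytes at offsets 8..11: 57 FB E2 F5.
In little-endian order the low byte comes first in memory.
Reassemble most-significant byte first: F5 E2 FB 57 → 0xF5E2FB57.
Top bit is set, so as a signed 32-bit value this is 0xF5E2FB57 − 2^32 = -169673897.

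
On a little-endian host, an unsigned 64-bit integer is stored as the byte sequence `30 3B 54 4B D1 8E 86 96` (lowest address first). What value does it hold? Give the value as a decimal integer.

10846513782131538736

Little-endian: lowest address holds the least-significant byte.
Reassemble most-significant byte first: 96 86 8E D1 4B 54 3B 30 → 0x96868ED14B543B30.
0x96868ED14B543B30 = 10846513782131538736.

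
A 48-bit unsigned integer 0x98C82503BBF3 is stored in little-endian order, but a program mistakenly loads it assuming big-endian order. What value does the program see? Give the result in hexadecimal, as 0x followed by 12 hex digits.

0xF3BB0325C898

Stored little-endian, the bytes at ascending addresses are F3 BB 03 25 C8 98.
Read back as big-endian, the last byte is least significant, giving 0xF3BB0325C898.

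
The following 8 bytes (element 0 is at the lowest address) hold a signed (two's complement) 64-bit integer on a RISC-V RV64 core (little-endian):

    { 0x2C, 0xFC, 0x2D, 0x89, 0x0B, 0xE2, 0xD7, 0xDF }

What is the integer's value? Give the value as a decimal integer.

In little-endian order the low byte comes first in memory.
Reassemble most-significant byte first: DF D7 E2 0B 89 2D FC 2C → 0xDFD7E20B892DFC2C.
Top bit is set, so as a signed 64-bit value this is 0xDFD7E20B892DFC2C − 2^64 = -2317134944084820948.

-2317134944084820948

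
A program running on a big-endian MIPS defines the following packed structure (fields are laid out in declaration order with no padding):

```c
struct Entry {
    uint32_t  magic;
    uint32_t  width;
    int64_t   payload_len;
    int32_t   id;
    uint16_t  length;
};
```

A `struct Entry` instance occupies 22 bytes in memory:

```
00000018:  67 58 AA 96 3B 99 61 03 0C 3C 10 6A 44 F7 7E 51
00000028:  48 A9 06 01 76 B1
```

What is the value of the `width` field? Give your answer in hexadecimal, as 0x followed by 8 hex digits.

`width` follows `magic` (4 bytes), so it starts at byte offset 4 and occupies 4 bytes.
Bytes at offsets 4..7: 3B 99 61 03.
Big-endian: lowest address holds the most-significant byte.
The bytes are already most-significant first: 0x3B996103.

0x3B996103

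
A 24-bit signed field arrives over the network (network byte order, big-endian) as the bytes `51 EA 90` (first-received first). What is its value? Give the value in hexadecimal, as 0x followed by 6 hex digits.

0x51EA90

Big-endian stores the most-significant byte at the lowest address.
The bytes are already most-significant first: 0x51EA90.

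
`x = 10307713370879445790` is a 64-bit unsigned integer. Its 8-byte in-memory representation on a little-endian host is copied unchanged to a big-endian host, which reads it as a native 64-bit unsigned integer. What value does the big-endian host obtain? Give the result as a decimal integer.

10307713370879445790 in 64-bit hexadecimal is 0x8F0C5AB2BDD04B1E.
Stored little-endian, the bytes at ascending addresses are 1E 4B D0 BD B2 5A 0C 8F.
Read back as big-endian, the last byte is least significant, giving 0x1E4BD0BDB25A0C8F.
0x1E4BD0BDB25A0C8F = 2183067957550779535.

2183067957550779535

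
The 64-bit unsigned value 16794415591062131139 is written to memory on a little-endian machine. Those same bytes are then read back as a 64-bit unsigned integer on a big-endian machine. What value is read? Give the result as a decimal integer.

16794415591062131139 in 64-bit hexadecimal is 0xE911BFFFDB8A51C3.
Stored little-endian, the bytes at ascending addresses are C3 51 8A DB FF BF 11 E9.
Read back as big-endian, the last byte is least significant, giving 0xC3518ADBFFBF11E9.
0xC3518ADBFFBF11E9 = 14074182988002693609.

14074182988002693609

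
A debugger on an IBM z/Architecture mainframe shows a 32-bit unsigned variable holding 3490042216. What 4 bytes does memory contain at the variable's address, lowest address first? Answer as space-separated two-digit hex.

3490042216 in hexadecimal, padded to 32 bits, is 0xD005D168.
Split into bytes (most-significant first): D0 05 D1 68.
In big-endian order the high byte comes first in memory.
So the memory order matches the most-significant-first order: D0 05 D1 68.

D0 05 D1 68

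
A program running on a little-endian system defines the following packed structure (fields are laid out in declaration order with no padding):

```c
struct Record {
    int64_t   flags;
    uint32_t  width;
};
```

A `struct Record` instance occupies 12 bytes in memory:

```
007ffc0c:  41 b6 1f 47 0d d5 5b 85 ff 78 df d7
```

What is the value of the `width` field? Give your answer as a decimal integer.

`width` follows `flags` (8 bytes), so it starts at byte offset 8 and occupies 4 bytes.
Bytes at offsets 8..11: FF 78 DF D7.
Little-endian stores the least-significant byte at the lowest address.
Reassemble most-significant byte first: D7 DF 78 FF → 0xD7DF78FF.
0xD7DF78FF = 3621746943.

3621746943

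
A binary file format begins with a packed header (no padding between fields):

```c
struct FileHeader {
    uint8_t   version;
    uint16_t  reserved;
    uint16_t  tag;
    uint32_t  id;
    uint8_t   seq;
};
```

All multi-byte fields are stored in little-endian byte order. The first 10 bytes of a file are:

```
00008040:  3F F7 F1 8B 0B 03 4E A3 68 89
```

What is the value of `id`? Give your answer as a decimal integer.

`id` follows `version` (1 B), `reserved` (2 B), `tag` (2 B), so it starts at offset 1 + 2 + 2 = 5 and occupies 4 bytes.
Bytes at offsets 5..8: 03 4E A3 68.
In little-endian order the low byte comes first in memory.
Reassemble most-significant byte first: 68 A3 4E 03 → 0x68A34E03.
0x68A34E03 = 1755532803.

1755532803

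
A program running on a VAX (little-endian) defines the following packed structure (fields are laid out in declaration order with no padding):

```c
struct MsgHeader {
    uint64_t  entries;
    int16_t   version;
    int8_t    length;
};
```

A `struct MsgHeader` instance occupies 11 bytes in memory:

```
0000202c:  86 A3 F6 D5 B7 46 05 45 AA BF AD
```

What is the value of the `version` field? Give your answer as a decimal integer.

-16470

`version` follows `entries` (8 bytes), so it starts at byte offset 8 and occupies 2 bytes.
Bytes at offsets 8..9: AA BF.
Little-endian: lowest address holds the least-significant byte.
Reassemble most-significant byte first: BF AA → 0xBFAA.
Top bit is set, so as a signed 16-bit value this is 0xBFAA − 2^16 = -16470.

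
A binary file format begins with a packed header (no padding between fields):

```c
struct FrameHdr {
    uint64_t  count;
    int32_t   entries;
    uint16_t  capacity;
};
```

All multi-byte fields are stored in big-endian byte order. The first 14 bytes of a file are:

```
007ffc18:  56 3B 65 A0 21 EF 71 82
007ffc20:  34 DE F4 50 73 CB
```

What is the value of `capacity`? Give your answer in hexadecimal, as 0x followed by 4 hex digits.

0x73CB

`capacity` follows `count` (8 B), `entries` (4 B), so it starts at offset 8 + 4 = 12 and occupies 2 bytes.
Bytes at offsets 12..13: 73 CB.
In big-endian order the high byte comes first in memory.
The bytes are already most-significant first: 0x73CB.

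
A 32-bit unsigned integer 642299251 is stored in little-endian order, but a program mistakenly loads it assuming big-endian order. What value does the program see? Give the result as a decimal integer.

1941260326

642299251 in 32-bit hexadecimal is 0x2648B573.
Stored little-endian, the bytes at ascending addresses are 73 B5 48 26.
Read back as big-endian, the last byte is least significant, giving 0x73B54826.
0x73B54826 = 1941260326.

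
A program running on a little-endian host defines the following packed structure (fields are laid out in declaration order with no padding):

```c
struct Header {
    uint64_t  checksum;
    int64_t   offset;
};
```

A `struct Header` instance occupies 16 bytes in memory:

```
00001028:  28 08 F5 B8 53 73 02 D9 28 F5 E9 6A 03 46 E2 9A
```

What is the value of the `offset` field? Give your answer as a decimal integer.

-7286184266639477464

`offset` follows `checksum` (8 bytes), so it starts at byte offset 8 and occupies 8 bytes.
Bytes at offsets 8..15: 28 F5 E9 6A 03 46 E2 9A.
In little-endian order the low byte comes first in memory.
Reassemble most-significant byte first: 9A E2 46 03 6A E9 F5 28 → 0x9AE246036AE9F528.
Top bit is set, so as a signed 64-bit value this is 0x9AE246036AE9F528 − 2^64 = -7286184266639477464.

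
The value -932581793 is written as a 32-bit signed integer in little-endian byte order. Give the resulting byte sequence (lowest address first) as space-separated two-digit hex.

5F EE 69 C8

Two's complement of -932581793 in 32 bits: 932581793 = 0x379611A1; invert → 0xC869EE5E; add 1 → 0xC869EE5F.
Split into bytes (most-significant first): C8 69 EE 5F.
Little-endian stores the least-significant byte at the lowest address.
So at ascending addresses the bytes are 5F EE 69 C8.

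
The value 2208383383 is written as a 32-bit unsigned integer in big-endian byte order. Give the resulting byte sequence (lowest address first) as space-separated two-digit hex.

83 A1 41 97

2208383383 in hexadecimal, padded to 32 bits, is 0x83A14197.
Split into bytes (most-significant first): 83 A1 41 97.
In big-endian order the high byte comes first in memory.
So the memory order matches the most-significant-first order: 83 A1 41 97.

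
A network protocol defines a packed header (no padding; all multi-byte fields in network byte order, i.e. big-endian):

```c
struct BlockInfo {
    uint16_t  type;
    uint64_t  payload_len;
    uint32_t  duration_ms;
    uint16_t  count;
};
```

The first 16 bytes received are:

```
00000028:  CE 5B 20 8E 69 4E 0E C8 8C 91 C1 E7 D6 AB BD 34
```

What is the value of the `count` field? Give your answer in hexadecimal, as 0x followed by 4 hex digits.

0xBD34

`count` follows `type` (2 B), `payload_len` (8 B), `duration_ms` (4 B), so it starts at offset 2 + 8 + 4 = 14 and occupies 2 bytes.
Bytes at offsets 14..15: BD 34.
In big-endian order the high byte comes first in memory.
The bytes are already most-significant first: 0xBD34.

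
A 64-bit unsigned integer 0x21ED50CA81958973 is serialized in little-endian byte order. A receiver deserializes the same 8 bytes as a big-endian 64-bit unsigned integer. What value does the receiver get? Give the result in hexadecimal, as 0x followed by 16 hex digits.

Stored little-endian, the bytes at ascending addresses are 73 89 95 81 CA 50 ED 21.
Read back as big-endian, the last byte is least significant, giving 0x73899581CA50ED21.

0x73899581CA50ED21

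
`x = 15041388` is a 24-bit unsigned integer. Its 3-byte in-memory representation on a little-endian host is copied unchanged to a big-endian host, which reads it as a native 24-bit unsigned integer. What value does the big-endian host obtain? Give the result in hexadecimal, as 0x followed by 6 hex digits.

15041388 in 24-bit hexadecimal is 0xE5836C.
Stored little-endian, the bytes at ascending addresses are 6C 83 E5.
Read back as big-endian, the last byte is least significant, giving 0x6C83E5.

0x6C83E5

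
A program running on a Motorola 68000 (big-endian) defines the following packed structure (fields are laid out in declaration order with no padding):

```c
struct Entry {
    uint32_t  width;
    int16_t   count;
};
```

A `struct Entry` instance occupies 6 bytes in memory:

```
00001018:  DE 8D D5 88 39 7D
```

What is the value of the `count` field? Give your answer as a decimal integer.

`count` follows `width` (4 bytes), so it starts at byte offset 4 and occupies 2 bytes.
Bytes at offsets 4..5: 39 7D.
In big-endian order the high byte comes first in memory.
The bytes are already most-significant first: 0x397D.
0x397D = 14717.

14717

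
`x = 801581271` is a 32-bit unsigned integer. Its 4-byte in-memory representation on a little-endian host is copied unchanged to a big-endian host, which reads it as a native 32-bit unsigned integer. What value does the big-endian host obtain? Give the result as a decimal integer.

3609773871

801581271 in 32-bit hexadecimal is 0x2FC728D7.
Stored little-endian, the bytes at ascending addresses are D7 28 C7 2F.
Read back as big-endian, the last byte is least significant, giving 0xD728C72F.
0xD728C72F = 3609773871.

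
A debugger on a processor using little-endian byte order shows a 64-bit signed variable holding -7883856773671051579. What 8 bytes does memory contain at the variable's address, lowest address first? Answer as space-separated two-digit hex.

Two's complement of -7883856773671051579 in 64 bits: 7883856773671051579 = 0x6D6915F716B8613B; invert → 0x9296EA08E9479EC4; add 1 → 0x9296EA08E9479EC5.
Split into bytes (most-significant first): 92 96 EA 08 E9 47 9E C5.
Little-endian: lowest address holds the least-significant byte.
So at ascending addresses the bytes are C5 9E 47 E9 08 EA 96 92.

C5 9E 47 E9 08 EA 96 92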